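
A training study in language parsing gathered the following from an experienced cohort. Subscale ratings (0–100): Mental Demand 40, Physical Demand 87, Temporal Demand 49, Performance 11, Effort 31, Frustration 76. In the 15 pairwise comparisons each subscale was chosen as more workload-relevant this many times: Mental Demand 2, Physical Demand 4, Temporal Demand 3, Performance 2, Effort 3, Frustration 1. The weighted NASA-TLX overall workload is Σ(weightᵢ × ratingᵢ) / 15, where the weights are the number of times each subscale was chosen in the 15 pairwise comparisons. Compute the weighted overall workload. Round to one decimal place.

The tallies are the weights (they sum to 15).
Weighted sum = 2·40 + 4·87 + 3·49 + 2·11 + 3·31 + 1·76
            = 80 + 348 + 147 + 22 + 93 + 76 = 766.
Overall workload = 766 / 15 = 51.0667 ≈ 51.1.

51.1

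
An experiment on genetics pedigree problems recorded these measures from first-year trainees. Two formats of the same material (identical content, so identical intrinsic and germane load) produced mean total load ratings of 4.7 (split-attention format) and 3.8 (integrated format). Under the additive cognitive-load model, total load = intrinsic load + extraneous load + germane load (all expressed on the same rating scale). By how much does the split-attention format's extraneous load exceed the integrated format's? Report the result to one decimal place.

0.9

Intrinsic and germane load are equal across formats, so the difference in total load equals the difference in extraneous load.
Extraneous-load difference = 4.7 − 3.8 = 0.9.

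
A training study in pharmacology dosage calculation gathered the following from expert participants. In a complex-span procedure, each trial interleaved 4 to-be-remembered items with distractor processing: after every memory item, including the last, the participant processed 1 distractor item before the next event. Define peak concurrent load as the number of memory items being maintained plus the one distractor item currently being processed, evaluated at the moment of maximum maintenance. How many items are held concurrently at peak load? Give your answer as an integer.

5

Maintenance is greatest during the distractor(s) after memory item 4: all 4 memory items are being held.
One distractor item is concurrently being processed.
Peak concurrent load = 4 + 1 = 5 items.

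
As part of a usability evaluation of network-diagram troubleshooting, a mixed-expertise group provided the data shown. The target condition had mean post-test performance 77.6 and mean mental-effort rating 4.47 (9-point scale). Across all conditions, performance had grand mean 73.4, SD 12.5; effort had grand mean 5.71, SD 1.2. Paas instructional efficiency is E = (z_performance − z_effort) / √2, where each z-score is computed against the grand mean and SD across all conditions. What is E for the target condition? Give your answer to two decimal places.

0.97

z_performance = (77.6 − 73.4) / 12.5 = 4.2000 / 12.5 = 0.3360.
z_effort = (4.47 − 5.71) / 1.2 = -1.2400 / 1.2 = -1.0333.
z_P − z_E = 0.3360 − (-1.0333) = 1.3693.
E = 1.3693 / √2 = 1.3693 / 1.41421 = 0.9682 ≈ 0.97.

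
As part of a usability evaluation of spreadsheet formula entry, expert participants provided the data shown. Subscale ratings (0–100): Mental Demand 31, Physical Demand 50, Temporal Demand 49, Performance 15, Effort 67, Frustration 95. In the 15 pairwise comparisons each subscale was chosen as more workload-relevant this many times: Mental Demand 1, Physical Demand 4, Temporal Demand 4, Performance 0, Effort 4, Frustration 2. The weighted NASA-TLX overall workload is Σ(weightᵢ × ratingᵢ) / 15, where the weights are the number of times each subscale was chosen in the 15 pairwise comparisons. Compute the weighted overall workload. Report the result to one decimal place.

The tallies are the weights (they sum to 15).
Weighted sum = 1·31 + 4·50 + 4·49 + 0·15 + 4·67 + 2·95
            = 31 + 200 + 196 + 0 + 268 + 190 = 885.
Overall workload = 885 / 15 = 59.0000 ≈ 59.0.

59.0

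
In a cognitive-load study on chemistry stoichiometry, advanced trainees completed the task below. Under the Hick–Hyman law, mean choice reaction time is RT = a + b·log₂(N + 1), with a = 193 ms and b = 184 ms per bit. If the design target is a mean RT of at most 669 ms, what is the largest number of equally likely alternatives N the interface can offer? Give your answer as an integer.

Set 193 + 184·log₂(N + 1) ≤ 669.
log₂(N + 1) ≤ (669 − 193) / 184 = 2.5870.
N + 1 ≤ 2^2.5870 = 6.0085.
N ≤ 5.0085, so the largest integer N is 5.

5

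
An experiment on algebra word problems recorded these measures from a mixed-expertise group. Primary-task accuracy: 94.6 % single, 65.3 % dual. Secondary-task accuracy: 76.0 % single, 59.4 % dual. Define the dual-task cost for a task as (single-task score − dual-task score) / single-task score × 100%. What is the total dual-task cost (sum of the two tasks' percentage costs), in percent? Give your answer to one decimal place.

Primary cost = (94.6 − 65.3) / 94.6 × 100% = 30.9725%.
Secondary cost = (76.0 − 59.4) / 76.0 × 100% = 21.8421%.
Total = 30.9725% + 21.8421% = 52.8146% ≈ 52.8%.

52.8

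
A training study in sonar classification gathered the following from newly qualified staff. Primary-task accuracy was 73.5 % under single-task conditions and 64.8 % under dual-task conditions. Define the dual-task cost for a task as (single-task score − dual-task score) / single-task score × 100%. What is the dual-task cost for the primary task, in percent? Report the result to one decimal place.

11.8

Cost = (73.5 − 64.8) / 73.5 × 100%
     = 8.7000 / 73.5 × 100% = 11.8367%.
≈ 11.8%.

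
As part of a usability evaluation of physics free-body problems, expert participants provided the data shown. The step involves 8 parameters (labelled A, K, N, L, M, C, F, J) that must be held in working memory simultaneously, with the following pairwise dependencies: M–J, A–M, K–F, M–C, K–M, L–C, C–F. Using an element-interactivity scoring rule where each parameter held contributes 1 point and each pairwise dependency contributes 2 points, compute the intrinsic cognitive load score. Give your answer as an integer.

22

Count of parameters held simultaneously: 8.
Count of pairwise dependencies listed: 7.
Element contribution: 8 × 1 = 8.
Interaction contribution: 7 × 2 = 14.
Intrinsic load = 8 + 14 = 22.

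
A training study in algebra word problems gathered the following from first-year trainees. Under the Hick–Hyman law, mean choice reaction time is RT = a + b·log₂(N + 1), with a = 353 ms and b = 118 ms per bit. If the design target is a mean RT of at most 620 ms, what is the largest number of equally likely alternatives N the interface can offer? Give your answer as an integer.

Set 353 + 118·log₂(N + 1) ≤ 620.
log₂(N + 1) ≤ (620 − 353) / 118 = 2.2627.
N + 1 ≤ 2^2.2627 = 4.7989.
N ≤ 3.7989, so the largest integer N is 3.

3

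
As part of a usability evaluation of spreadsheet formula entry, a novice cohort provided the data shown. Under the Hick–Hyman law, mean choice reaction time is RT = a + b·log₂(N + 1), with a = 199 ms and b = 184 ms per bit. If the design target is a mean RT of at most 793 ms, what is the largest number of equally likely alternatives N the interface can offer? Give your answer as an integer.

8

Set 199 + 184·log₂(N + 1) ≤ 793.
log₂(N + 1) ≤ (793 − 199) / 184 = 3.2283.
N + 1 ≤ 2^3.2283 = 9.3716.
N ≤ 8.3716, so the largest integer N is 8.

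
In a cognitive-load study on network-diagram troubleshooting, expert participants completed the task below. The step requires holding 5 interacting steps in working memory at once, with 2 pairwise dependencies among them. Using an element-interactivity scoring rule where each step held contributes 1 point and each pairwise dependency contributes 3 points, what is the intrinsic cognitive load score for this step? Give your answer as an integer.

11

Element contribution: 5 × 1 = 5.
Interaction contribution: 2 × 3 = 6.
Intrinsic load = 5 + 6 = 11.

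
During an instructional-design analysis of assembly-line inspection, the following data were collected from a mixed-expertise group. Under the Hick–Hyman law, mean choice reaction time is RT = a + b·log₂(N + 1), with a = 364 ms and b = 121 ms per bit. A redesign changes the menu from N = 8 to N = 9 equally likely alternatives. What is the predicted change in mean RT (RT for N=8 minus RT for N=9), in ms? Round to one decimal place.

RT(8) = 364 + 121·log₂(9) = 364 + 121·3.1699 = 747.5579 ms.
RT(9) = 364 + 121·log₂(10) = 364 + 121·3.3219 = 765.9499 ms.
Difference = 747.5579 − 765.9499 = -18.3920 ≈ -18.4 ms.

-18.4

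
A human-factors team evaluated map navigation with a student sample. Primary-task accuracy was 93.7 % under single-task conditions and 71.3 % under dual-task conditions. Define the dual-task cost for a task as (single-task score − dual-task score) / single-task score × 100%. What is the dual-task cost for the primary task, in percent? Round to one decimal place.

23.9

Cost = (93.7 − 71.3) / 93.7 × 100%
     = 22.4000 / 93.7 × 100% = 23.9061%.
≈ 23.9%.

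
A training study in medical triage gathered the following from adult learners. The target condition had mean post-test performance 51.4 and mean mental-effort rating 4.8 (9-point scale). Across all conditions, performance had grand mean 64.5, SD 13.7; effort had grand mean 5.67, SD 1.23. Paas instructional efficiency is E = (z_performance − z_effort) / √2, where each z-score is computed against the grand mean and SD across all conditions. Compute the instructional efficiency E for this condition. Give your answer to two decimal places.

-0.18

z_performance = (51.4 − 64.5) / 13.7 = -13.1000 / 13.7 = -0.9562.
z_effort = (4.8 − 5.67) / 1.23 = -0.8700 / 1.23 = -0.7073.
z_P − z_E = -0.9562 − (-0.7073) = -0.2489.
E = -0.2489 / √2 = -0.2489 / 1.41421 = -0.1760 ≈ -0.18.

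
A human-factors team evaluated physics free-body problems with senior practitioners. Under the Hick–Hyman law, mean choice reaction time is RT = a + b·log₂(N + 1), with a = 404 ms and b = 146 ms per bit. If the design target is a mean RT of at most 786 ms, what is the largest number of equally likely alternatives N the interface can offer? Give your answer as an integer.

Set 404 + 146·log₂(N + 1) ≤ 786.
log₂(N + 1) ≤ (786 − 404) / 146 = 2.6164.
N + 1 ≤ 2^2.6164 = 6.1322.
N ≤ 5.1322, so the largest integer N is 5.

5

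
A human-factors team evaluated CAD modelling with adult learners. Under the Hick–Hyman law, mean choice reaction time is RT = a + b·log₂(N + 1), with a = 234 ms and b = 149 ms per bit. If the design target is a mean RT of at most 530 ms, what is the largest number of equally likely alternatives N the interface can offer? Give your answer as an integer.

Set 234 + 149·log₂(N + 1) ≤ 530.
log₂(N + 1) ≤ (530 − 234) / 149 = 1.9866.
N + 1 ≤ 2^1.9866 = 3.9630.
N ≤ 2.9630, so the largest integer N is 2.

2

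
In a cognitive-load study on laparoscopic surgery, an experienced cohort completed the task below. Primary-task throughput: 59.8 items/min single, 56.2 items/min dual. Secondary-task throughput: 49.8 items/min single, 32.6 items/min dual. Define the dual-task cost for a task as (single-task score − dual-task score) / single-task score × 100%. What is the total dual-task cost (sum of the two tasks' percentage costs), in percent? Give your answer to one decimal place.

40.6

Primary cost = (59.8 − 56.2) / 59.8 × 100% = 6.0201%.
Secondary cost = (49.8 − 32.6) / 49.8 × 100% = 34.5382%.
Total = 6.0201% + 34.5382% = 40.5583% ≈ 40.6%.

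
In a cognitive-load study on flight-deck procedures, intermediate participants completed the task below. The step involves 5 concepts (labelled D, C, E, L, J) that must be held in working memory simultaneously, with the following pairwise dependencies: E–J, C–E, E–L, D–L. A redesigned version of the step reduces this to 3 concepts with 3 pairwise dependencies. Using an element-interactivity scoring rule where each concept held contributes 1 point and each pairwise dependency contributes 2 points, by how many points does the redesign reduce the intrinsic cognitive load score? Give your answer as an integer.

4

Original: 5 × 1 + 4 × 2 = 5 + 8 = 13.
Redesigned: 3 × 1 + 3 × 2 = 3 + 6 = 9.
Reduction = 13 − 9 = 4.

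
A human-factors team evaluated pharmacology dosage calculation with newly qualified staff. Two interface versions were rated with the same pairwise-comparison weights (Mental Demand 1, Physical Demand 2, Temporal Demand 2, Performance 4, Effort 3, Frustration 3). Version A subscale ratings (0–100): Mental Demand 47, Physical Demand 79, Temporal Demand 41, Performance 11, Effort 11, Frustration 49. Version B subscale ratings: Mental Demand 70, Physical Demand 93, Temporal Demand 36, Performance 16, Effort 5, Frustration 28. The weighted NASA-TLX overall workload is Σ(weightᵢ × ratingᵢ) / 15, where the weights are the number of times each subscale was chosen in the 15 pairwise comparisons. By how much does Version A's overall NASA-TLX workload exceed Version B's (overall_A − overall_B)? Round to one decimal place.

Version A weighted sum = 1·47 + 2·79 + 2·41 + 4·11 + 3·11 + 3·49 = 47 + 158 + 82 + 44 + 33 + 147 = 511; overall_A = 511/15 = 34.0667.
Version B weighted sum = 1·70 + 2·93 + 2·36 + 4·16 + 3·5 + 3·28 = 70 + 186 + 72 + 64 + 15 + 84 = 491; overall_B = 491/15 = 32.7333.
Difference = 34.0667 − 32.7333 = 1.3334 ≈ 1.3.

1.3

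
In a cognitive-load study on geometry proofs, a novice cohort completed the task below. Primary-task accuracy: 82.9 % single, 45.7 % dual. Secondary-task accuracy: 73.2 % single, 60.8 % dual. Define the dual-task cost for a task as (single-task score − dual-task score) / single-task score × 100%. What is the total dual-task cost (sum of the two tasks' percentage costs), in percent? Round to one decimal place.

61.8

Primary cost = (82.9 − 45.7) / 82.9 × 100% = 44.8733%.
Secondary cost = (73.2 − 60.8) / 73.2 × 100% = 16.9399%.
Total = 44.8733% + 16.9399% = 61.8132% ≈ 61.8%.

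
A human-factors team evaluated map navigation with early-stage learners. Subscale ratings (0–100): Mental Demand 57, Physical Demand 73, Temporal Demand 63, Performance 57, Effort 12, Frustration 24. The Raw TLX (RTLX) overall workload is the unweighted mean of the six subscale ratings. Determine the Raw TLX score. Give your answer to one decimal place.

Sum of ratings = 57 + 73 + 63 + 57 + 12 + 24 = 286.
RTLX = 286 / 6 = 47.6667 ≈ 47.7.

47.7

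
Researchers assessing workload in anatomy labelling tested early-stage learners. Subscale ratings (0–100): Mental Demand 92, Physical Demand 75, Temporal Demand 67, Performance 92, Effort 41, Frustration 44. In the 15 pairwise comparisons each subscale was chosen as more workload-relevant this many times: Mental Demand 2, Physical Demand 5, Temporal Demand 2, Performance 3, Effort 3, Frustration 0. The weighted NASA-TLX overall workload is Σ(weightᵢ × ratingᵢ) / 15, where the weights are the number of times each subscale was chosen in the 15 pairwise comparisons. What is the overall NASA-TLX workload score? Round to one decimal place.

The tallies are the weights (they sum to 15).
Weighted sum = 2·92 + 5·75 + 2·67 + 3·92 + 3·41 + 0·44
            = 184 + 375 + 134 + 276 + 123 + 0 = 1092.
Overall workload = 1092 / 15 = 72.8000 ≈ 72.8.

72.8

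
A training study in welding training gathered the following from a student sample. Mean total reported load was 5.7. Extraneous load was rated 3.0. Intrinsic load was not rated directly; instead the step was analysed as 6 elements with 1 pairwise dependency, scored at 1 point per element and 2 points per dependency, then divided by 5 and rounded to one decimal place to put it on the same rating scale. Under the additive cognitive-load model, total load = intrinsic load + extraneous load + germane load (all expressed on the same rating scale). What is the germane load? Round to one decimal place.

Intrinsic (element-interactivity): (6 × 1 + 1 × 2) / 5 = 8 / 5 = 1.6000 → 1.6.
germane load = total − intrinsic − extraneous
             = 5.7 − 1.6 − 3.0 = 1.1.

1.1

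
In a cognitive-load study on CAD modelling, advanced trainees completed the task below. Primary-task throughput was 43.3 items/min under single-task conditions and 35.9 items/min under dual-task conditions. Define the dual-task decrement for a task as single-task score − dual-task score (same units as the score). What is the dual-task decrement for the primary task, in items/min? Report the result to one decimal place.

7.4

Decrement = 43.3 − 35.9 = 7.4000 items/min ≈ 7.4 items/min.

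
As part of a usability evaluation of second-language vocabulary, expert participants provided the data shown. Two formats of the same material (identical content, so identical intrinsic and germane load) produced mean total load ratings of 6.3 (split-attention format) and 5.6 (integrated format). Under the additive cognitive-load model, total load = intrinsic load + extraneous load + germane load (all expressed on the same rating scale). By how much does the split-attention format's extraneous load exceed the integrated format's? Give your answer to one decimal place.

0.7

Intrinsic and germane load are equal across formats, so the difference in total load equals the difference in extraneous load.
Extraneous-load difference = 6.3 − 5.6 = 0.7.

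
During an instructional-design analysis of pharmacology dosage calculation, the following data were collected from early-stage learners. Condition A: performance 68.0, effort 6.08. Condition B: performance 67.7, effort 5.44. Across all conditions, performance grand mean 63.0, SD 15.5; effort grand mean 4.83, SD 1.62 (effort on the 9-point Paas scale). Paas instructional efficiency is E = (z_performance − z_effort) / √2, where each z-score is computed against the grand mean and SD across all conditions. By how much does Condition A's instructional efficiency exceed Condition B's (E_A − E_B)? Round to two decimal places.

-0.27

Condition A: z_P = (68.0 − 63.0)/15.5 = 0.3226; z_E = (6.08 − 4.83)/1.62 = 0.7716; E_A = (0.3226 − 0.7716)/√2 = -0.3175.
Condition B: z_P = (67.7 − 63.0)/15.5 = 0.3032; z_E = (5.44 − 4.83)/1.62 = 0.3765; E_B = (0.3032 − 0.3765)/√2 = -0.0518.
E_A − E_B = -0.3175 − (-0.0518) = -0.2657 ≈ -0.27.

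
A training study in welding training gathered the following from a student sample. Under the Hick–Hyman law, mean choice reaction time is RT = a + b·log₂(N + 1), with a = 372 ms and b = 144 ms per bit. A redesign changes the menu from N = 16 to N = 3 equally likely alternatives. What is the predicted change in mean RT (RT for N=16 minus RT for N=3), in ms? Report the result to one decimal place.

RT(16) = 372 + 144·log₂(17) = 372 + 144·4.0875 = 960.6000 ms.
RT(3) = 372 + 144·log₂(4) = 372 + 144·2.0000 = 660.0000 ms.
Difference = 960.6000 − 660.0000 = 300.6000 ≈ 300.6 ms.

300.6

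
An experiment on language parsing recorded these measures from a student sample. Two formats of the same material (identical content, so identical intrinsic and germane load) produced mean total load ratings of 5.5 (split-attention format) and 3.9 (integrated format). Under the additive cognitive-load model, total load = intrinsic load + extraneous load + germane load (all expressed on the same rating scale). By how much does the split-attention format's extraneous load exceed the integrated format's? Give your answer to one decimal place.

1.6

Intrinsic and germane load are equal across formats, so the difference in total load equals the difference in extraneous load.
Extraneous-load difference = 5.5 − 3.9 = 1.6.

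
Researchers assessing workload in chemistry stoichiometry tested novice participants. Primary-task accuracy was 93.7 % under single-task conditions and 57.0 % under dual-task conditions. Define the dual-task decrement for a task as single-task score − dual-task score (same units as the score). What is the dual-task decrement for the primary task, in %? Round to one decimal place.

Decrement = 93.7 − 57.0 = 36.7000 % ≈ 36.7 %.

36.7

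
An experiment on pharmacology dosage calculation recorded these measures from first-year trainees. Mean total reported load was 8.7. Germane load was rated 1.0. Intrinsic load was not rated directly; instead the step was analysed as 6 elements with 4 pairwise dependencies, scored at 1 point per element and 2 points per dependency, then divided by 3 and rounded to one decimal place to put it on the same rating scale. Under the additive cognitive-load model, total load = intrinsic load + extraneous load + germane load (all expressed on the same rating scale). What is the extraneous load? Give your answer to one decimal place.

3.0

Intrinsic (element-interactivity): (6 × 1 + 4 × 2) / 3 = 14 / 3 = 4.6667 → 4.7.
extraneous load = total − intrinsic − germane
             = 8.7 − 4.7 − 1.0 = 3.0.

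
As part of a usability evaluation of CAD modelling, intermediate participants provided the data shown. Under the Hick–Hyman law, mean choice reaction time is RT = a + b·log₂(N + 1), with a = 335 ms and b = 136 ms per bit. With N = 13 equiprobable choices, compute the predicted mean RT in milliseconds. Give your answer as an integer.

log₂(13 + 1) = log₂(14) = 3.8074.
RT = 335 + 136 × 3.8074 = 335 + 517.8064 = 852.8064 ms.
≈ 853 ms.

853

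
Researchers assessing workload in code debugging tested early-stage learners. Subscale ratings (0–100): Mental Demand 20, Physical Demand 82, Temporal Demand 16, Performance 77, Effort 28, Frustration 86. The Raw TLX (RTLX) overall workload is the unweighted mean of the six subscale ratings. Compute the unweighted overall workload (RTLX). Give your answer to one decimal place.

51.5

Sum of ratings = 20 + 82 + 16 + 77 + 28 + 86 = 309.
RTLX = 309 / 6 = 51.5000 ≈ 51.5.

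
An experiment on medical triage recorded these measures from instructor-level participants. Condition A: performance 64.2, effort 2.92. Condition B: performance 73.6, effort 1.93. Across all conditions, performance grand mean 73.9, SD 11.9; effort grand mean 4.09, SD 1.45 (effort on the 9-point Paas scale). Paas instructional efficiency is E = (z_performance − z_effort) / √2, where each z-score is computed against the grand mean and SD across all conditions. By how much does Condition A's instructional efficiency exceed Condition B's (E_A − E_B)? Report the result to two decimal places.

-1.04

Condition A: z_P = (64.2 − 73.9)/11.9 = -0.8151; z_E = (2.92 − 4.09)/1.45 = -0.8069; E_A = (-0.8151 − (-0.8069))/√2 = -0.0058.
Condition B: z_P = (73.6 − 73.9)/11.9 = -0.0252; z_E = (1.93 − 4.09)/1.45 = -1.4897; E_B = (-0.0252 − (-1.4897))/√2 = 1.0356.
E_A − E_B = -0.0058 − 1.0356 = -1.0414 ≈ -1.04.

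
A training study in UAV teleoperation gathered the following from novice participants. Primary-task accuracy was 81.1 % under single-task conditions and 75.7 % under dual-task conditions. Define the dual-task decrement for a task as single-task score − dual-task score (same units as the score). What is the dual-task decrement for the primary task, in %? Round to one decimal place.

Decrement = 81.1 − 75.7 = 5.4000 % ≈ 5.4 %.

5.4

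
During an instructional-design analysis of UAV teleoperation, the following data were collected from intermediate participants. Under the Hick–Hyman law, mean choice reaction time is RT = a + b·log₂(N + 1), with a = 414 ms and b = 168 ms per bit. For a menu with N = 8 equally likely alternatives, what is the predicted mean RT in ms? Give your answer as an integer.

947

log₂(8 + 1) = log₂(9) = 3.1699.
RT = 414 + 168 × 3.1699 = 414 + 532.5432 = 946.5432 ms.
≈ 947 ms.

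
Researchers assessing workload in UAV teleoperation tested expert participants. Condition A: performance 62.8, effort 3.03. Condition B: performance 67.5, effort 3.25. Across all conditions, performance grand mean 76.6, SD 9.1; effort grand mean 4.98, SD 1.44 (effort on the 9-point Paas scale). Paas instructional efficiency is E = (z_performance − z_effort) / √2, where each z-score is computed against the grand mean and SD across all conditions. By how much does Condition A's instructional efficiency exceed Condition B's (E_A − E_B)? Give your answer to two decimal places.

Condition A: z_P = (62.8 − 76.6)/9.1 = -1.5165; z_E = (3.03 − 4.98)/1.44 = -1.3542; E_A = (-1.5165 − (-1.3542))/√2 = -0.1148.
Condition B: z_P = (67.5 − 76.6)/9.1 = -1.0000; z_E = (3.25 − 4.98)/1.44 = -1.2014; E_B = (-1.0000 − (-1.2014))/√2 = 0.1424.
E_A − E_B = -0.1148 − 0.1424 = -0.2572 ≈ -0.26.

-0.26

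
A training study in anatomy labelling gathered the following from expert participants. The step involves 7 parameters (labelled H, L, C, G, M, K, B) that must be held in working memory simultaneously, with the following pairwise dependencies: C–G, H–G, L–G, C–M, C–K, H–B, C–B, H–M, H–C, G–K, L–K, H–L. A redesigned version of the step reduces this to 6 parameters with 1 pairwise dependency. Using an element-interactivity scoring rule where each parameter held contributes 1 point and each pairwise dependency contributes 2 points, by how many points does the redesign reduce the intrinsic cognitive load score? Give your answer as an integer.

Original: 7 × 1 + 12 × 2 = 7 + 24 = 31.
Redesigned: 6 × 1 + 1 × 2 = 6 + 2 = 8.
Reduction = 31 − 8 = 23.

23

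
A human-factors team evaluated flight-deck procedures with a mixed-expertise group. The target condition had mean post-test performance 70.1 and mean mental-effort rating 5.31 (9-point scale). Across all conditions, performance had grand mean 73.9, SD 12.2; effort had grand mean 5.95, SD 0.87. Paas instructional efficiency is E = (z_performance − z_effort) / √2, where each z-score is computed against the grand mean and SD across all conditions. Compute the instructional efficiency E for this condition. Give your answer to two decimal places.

z_performance = (70.1 − 73.9) / 12.2 = -3.8000 / 12.2 = -0.3115.
z_effort = (5.31 − 5.95) / 0.87 = -0.6400 / 0.87 = -0.7356.
z_P − z_E = -0.3115 − (-0.7356) = 0.4241.
E = 0.4241 / √2 = 0.4241 / 1.41421 = 0.2999 ≈ 0.30.

0.30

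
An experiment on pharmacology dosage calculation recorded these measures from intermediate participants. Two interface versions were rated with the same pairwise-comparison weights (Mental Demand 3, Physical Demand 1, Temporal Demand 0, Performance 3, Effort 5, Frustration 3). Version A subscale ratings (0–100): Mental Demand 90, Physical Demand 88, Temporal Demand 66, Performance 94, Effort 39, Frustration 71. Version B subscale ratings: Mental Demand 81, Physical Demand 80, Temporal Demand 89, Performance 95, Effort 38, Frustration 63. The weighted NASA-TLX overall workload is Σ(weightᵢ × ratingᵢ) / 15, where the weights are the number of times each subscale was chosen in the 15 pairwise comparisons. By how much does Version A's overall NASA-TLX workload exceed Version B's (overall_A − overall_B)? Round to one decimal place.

Version A weighted sum = 3·90 + 1·88 + 0·66 + 3·94 + 5·39 + 3·71 = 270 + 88 + 0 + 282 + 195 + 213 = 1048; overall_A = 1048/15 = 69.8667.
Version B weighted sum = 3·81 + 1·80 + 0·89 + 3·95 + 5·38 + 3·63 = 243 + 80 + 0 + 285 + 190 + 189 = 987; overall_B = 987/15 = 65.8000.
Difference = 69.8667 − 65.8000 = 4.0667 ≈ 4.1.

4.1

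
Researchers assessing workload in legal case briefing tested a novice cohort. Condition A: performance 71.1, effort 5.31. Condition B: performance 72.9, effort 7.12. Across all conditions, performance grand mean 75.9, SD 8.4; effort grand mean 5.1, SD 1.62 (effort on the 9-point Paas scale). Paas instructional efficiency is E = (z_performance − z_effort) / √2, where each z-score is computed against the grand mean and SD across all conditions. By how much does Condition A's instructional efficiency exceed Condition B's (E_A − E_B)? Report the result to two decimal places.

Condition A: z_P = (71.1 − 75.9)/8.4 = -0.5714; z_E = (5.31 − 5.1)/1.62 = 0.1296; E_A = (-0.5714 − 0.1296)/√2 = -0.4957.
Condition B: z_P = (72.9 − 75.9)/8.4 = -0.3571; z_E = (7.12 − 5.1)/1.62 = 1.2469; E_B = (-0.3571 − 1.2469)/√2 = -1.1342.
E_A − E_B = -0.4957 − (-1.1342) = 0.6385 ≈ 0.64.

0.64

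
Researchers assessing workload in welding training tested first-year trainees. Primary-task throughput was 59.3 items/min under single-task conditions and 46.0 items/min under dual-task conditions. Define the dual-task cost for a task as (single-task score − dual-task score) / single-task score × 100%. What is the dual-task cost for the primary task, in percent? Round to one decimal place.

22.4

Cost = (59.3 − 46.0) / 59.3 × 100%
     = 13.3000 / 59.3 × 100% = 22.4283%.
≈ 22.4%.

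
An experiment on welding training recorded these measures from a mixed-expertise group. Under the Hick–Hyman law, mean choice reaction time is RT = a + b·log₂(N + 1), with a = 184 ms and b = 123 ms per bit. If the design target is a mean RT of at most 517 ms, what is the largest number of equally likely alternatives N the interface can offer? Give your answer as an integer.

5

Set 184 + 123·log₂(N + 1) ≤ 517.
log₂(N + 1) ≤ (517 − 184) / 123 = 2.7073.
N + 1 ≤ 2^2.7073 = 6.5310.
N ≤ 5.5310, so the largest integer N is 5.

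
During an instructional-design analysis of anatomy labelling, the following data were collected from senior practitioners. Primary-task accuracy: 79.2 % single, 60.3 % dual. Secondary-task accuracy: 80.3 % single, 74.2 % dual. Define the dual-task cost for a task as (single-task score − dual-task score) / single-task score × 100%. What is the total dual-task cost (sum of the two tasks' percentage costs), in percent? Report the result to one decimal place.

31.5

Primary cost = (79.2 − 60.3) / 79.2 × 100% = 23.8636%.
Secondary cost = (80.3 − 74.2) / 80.3 × 100% = 7.5965%.
Total = 23.8636% + 7.5965% = 31.4601% ≈ 31.5%.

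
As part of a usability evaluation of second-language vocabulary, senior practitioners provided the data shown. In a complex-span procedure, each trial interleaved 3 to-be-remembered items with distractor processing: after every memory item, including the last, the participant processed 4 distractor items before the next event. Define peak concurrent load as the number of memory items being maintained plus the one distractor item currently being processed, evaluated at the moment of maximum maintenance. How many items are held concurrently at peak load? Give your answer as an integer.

Maintenance is greatest during the distractor(s) after memory item 3: all 3 memory items are being held.
One distractor item is concurrently being processed.
Peak concurrent load = 3 + 1 = 4 items.

4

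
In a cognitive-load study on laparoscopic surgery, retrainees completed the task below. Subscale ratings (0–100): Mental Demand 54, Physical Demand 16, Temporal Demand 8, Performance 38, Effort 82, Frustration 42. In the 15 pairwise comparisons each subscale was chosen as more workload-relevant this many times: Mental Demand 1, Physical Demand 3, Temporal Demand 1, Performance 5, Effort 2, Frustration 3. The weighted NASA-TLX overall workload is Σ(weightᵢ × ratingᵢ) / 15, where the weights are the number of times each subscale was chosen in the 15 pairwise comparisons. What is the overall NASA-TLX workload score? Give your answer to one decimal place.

The tallies are the weights (they sum to 15).
Weighted sum = 1·54 + 3·16 + 1·8 + 5·38 + 2·82 + 3·42
            = 54 + 48 + 8 + 190 + 164 + 126 = 590.
Overall workload = 590 / 15 = 39.3333 ≈ 39.3.

39.3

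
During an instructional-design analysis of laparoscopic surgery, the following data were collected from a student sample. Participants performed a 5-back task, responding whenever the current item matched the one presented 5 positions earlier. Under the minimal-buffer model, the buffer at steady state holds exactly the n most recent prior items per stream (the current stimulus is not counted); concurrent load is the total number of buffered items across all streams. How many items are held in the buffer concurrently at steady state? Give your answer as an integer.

The buffer holds the 5 most recent prior items.
Steady-state concurrent load = 5 items.

5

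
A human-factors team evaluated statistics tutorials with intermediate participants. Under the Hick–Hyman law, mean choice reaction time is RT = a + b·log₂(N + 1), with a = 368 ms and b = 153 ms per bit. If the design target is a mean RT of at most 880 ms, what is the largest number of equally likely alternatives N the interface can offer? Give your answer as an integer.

Set 368 + 153·log₂(N + 1) ≤ 880.
log₂(N + 1) ≤ (880 − 368) / 153 = 3.3464.
N + 1 ≤ 2^3.3464 = 10.1711.
N ≤ 9.1711, so the largest integer N is 9.

9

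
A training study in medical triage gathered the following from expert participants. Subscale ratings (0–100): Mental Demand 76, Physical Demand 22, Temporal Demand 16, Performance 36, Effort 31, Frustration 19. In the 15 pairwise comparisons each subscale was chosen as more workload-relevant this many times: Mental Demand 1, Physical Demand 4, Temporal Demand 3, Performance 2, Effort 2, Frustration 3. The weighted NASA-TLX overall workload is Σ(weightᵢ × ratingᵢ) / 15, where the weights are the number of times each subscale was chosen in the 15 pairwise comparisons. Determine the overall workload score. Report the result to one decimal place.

26.9

The tallies are the weights (they sum to 15).
Weighted sum = 1·76 + 4·22 + 3·16 + 2·36 + 2·31 + 3·19
            = 76 + 88 + 48 + 72 + 62 + 57 = 403.
Overall workload = 403 / 15 = 26.8667 ≈ 26.9.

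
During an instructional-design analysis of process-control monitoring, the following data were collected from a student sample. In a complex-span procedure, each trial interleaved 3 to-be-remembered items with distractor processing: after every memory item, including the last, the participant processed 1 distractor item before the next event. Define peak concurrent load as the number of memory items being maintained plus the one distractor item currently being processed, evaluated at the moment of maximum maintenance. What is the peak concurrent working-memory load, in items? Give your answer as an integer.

Maintenance is greatest during the distractor(s) after memory item 3: all 3 memory items are being held.
One distractor item is concurrently being processed.
Peak concurrent load = 3 + 1 = 4 items.

4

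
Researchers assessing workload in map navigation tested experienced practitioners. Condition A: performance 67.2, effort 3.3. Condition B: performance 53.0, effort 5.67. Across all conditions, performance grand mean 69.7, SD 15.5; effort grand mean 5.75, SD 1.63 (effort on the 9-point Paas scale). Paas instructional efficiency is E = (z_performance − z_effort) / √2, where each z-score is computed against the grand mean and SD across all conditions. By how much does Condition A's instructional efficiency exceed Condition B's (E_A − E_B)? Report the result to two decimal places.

Condition A: z_P = (67.2 − 69.7)/15.5 = -0.1613; z_E = (3.3 − 5.75)/1.63 = -1.5031; E_A = (-0.1613 − (-1.5031))/√2 = 0.9488.
Condition B: z_P = (53.0 − 69.7)/15.5 = -1.0774; z_E = (5.67 − 5.75)/1.63 = -0.0491; E_B = (-1.0774 − (-0.0491))/√2 = -0.7271.
E_A − E_B = 0.9488 − (-0.7271) = 1.6759 ≈ 1.68.

1.68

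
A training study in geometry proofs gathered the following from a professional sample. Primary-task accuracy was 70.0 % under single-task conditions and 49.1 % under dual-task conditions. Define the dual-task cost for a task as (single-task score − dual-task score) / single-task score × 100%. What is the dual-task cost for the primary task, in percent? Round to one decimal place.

Cost = (70.0 − 49.1) / 70.0 × 100%
     = 20.9000 / 70.0 × 100% = 29.8571%.
≈ 29.9%.

29.9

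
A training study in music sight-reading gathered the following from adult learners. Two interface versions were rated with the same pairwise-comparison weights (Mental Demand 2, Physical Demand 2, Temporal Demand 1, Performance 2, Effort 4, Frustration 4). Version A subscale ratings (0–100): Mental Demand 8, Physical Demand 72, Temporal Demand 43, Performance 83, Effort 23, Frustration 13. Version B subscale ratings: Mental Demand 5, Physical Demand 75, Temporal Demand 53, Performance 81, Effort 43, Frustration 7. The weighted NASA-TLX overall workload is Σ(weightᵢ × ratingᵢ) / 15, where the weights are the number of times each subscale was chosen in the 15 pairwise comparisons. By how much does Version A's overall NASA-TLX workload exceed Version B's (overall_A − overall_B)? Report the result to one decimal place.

-4.1

Version A weighted sum = 2·8 + 2·72 + 1·43 + 2·83 + 4·23 + 4·13 = 16 + 144 + 43 + 166 + 92 + 52 = 513; overall_A = 513/15 = 34.2000.
Version B weighted sum = 2·5 + 2·75 + 1·53 + 2·81 + 4·43 + 4·7 = 10 + 150 + 53 + 162 + 172 + 28 = 575; overall_B = 575/15 = 38.3333.
Difference = 34.2000 − 38.3333 = -4.1333 ≈ -4.1.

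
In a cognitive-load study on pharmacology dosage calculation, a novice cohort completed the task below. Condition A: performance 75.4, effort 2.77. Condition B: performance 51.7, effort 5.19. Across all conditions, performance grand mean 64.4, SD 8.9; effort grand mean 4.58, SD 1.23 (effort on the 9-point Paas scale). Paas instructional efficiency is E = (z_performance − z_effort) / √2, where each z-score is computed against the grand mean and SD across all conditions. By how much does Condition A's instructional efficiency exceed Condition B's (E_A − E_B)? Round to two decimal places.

Condition A: z_P = (75.4 − 64.4)/8.9 = 1.2360; z_E = (2.77 − 4.58)/1.23 = -1.4715; E_A = (1.2360 − (-1.4715))/√2 = 1.9145.
Condition B: z_P = (51.7 − 64.4)/8.9 = -1.4270; z_E = (5.19 − 4.58)/1.23 = 0.4959; E_B = (-1.4270 − 0.4959)/√2 = -1.3597.
E_A − E_B = 1.9145 − (-1.3597) = 3.2742 ≈ 3.27.

3.27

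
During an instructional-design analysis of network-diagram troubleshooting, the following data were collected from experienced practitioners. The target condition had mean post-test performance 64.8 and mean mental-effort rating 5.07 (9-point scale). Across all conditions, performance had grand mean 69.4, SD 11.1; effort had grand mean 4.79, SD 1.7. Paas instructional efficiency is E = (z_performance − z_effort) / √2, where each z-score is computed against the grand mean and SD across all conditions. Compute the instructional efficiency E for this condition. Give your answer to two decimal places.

z_performance = (64.8 − 69.4) / 11.1 = -4.6000 / 11.1 = -0.4144.
z_effort = (5.07 − 4.79) / 1.7 = 0.2800 / 1.7 = 0.1647.
z_P − z_E = -0.4144 − 0.1647 = -0.5791.
E = -0.5791 / √2 = -0.5791 / 1.41421 = -0.4095 ≈ -0.41.

-0.41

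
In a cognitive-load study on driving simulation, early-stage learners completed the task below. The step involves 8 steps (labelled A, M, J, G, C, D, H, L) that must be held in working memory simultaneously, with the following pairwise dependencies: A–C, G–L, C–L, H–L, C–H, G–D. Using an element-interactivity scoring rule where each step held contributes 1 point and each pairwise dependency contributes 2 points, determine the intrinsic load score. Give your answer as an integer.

20

Count of steps held simultaneously: 8.
Count of pairwise dependencies listed: 6.
Element contribution: 8 × 1 = 8.
Interaction contribution: 6 × 2 = 12.
Intrinsic load = 8 + 12 = 20.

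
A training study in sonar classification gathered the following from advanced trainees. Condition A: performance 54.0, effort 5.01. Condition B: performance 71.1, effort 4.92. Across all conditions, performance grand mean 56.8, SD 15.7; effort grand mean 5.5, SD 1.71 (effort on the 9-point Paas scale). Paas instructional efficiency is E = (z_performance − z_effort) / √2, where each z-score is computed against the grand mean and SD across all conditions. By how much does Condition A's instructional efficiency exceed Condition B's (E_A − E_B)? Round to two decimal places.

Condition A: z_P = (54.0 − 56.8)/15.7 = -0.1783; z_E = (5.01 − 5.5)/1.71 = -0.2865; E_A = (-0.1783 − (-0.2865))/√2 = 0.0765.
Condition B: z_P = (71.1 − 56.8)/15.7 = 0.9108; z_E = (4.92 − 5.5)/1.71 = -0.3392; E_B = (0.9108 − (-0.3392))/√2 = 0.8839.
E_A − E_B = 0.0765 − 0.8839 = -0.8074 ≈ -0.81.

-0.81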